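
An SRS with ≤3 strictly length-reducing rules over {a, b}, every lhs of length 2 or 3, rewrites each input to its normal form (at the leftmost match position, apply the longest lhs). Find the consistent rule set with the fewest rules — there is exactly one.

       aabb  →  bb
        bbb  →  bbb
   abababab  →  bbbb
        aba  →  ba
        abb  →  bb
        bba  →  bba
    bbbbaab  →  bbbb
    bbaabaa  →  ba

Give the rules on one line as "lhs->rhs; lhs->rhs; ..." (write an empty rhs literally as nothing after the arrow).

  | aabb => abb => bb
  | bbb
  | abababab => bababab => bbabab => bbbab => bbbb
  | aba => ba

ab->b; baa->a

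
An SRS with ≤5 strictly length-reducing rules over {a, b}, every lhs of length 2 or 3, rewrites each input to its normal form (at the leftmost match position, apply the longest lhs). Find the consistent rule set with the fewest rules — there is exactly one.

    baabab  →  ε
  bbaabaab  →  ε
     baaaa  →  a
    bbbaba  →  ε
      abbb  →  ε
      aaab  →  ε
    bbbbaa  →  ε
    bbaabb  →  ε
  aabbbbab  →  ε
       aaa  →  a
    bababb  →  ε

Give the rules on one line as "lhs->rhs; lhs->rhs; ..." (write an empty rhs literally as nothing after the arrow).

aa->; ab->; ba->; bb->

  | baabab => abab => ab => ε
  | bbaabaab => aabaab => baab => ab => ε
  | baaaa => aaa => a
  | bbbaba => baba => ba => ε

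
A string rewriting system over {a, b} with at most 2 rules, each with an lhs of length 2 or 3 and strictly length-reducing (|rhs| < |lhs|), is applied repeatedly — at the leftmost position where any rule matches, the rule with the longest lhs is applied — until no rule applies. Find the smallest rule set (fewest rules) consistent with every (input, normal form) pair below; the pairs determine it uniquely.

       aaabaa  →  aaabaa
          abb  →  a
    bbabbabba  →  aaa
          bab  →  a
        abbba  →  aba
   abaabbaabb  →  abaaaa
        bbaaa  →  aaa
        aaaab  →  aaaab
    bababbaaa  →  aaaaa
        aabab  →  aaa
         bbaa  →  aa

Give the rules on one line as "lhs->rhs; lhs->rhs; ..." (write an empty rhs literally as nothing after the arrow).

  | aaabaa
  | abb => a
  | bbabbabba => abbabba => aabba => aaa
  | bab => a

bab->a; bb->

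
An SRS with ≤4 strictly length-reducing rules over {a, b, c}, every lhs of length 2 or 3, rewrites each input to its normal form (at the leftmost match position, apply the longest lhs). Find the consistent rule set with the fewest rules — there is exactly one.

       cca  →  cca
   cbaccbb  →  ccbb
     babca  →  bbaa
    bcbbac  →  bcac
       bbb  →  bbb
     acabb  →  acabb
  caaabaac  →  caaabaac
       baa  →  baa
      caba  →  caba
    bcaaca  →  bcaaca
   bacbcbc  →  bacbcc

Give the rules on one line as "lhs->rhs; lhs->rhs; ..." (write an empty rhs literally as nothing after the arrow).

  | cca
  | cbaccbb => ccbb
  | babca => bbaa
  | bcbbac => bcbac => bcac

abc->ba; bcb->bc; cba->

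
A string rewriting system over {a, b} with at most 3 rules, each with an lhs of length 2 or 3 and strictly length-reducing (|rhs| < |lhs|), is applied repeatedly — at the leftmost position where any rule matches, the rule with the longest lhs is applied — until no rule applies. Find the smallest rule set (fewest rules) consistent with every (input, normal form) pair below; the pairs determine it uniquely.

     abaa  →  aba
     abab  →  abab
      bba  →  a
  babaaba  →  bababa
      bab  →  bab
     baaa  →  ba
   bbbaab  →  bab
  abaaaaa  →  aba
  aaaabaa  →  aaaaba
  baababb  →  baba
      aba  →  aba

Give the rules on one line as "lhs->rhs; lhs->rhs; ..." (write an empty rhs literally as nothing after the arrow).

  | abaa => aba
  | abab
  | bba => a
  | babaaba => bababa

baa->ba; bb->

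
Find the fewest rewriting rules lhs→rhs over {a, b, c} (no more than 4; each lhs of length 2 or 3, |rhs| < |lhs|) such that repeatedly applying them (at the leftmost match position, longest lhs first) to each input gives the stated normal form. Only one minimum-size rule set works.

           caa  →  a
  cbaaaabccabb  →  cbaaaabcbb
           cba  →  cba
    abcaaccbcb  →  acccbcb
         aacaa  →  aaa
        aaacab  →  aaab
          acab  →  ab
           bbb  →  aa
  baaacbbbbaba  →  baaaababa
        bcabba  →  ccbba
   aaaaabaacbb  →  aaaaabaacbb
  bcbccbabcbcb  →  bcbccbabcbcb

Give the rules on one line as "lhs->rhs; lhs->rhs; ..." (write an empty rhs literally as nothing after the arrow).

bbb->aa; bca->cc; ca->

  | caa => a
  | cbaaaabccabb => cbaaaabcbb
  | cba
  | abcaaccbcb => accaccbcb => acccbcb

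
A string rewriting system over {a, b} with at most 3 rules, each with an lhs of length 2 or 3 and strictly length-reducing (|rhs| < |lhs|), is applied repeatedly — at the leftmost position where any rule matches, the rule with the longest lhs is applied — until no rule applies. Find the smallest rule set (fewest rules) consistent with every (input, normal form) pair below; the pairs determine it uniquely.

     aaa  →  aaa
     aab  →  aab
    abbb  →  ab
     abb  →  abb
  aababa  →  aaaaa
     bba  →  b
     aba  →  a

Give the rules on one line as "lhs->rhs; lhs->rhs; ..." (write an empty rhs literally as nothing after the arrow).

ba->; bab->aa; bbb->b

  | aaa
  | aab
  | abbb => ab
  | abb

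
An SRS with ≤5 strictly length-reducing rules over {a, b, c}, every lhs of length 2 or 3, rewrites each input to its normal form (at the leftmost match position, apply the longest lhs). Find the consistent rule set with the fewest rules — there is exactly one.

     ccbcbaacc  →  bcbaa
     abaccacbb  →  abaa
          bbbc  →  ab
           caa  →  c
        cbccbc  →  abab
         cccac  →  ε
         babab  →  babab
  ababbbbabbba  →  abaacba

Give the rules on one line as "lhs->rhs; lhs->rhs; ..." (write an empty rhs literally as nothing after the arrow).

bb->c; ca->c; cbc->ab; cc->

  | ccbcbaacc => bcbaacc => bcbaa
  | abaccacbb => abaacbb => abaacc => abaa
  | bbbc => cbc => ab
  | caa => ca => c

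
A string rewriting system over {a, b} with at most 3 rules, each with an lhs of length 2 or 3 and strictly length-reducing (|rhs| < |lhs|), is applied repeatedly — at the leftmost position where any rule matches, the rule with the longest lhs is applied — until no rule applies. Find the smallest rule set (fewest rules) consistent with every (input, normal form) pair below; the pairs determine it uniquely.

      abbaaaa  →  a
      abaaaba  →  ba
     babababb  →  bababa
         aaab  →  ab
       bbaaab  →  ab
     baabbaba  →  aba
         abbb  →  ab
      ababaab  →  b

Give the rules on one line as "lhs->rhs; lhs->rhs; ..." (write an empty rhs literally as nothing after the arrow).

aa->; baa->aa; bb->

  | abbaaaa => aaaaa => aaa => a
  | abaaaba => aaaaba => aaba => ba
  | babababb => bababa
  | aaab => ab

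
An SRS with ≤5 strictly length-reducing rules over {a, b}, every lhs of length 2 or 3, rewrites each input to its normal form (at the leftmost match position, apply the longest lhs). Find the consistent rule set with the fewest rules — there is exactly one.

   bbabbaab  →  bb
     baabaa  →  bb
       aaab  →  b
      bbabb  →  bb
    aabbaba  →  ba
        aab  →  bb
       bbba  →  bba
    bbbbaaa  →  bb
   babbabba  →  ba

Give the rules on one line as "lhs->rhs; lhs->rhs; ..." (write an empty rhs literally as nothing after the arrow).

  | bbabbaab => bbaab => bbbb => bbb => bb
  | baabaa => bbbaa => bbaa => bbb => bb
  | aaab => b
  | bbabb => bb

aa->b; aaa->; bab->; bbb->bb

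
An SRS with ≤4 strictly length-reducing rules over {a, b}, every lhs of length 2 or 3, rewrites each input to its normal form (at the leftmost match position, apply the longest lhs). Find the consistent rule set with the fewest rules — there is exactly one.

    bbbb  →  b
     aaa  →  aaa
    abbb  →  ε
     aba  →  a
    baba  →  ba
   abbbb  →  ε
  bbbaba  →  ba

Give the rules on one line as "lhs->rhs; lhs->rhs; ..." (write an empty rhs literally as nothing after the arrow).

  | bbbb => bbb => bb => b
  | aaa
  | abbb => abb => ab => ε
  | aba => a

ab->; abb->ab; bb->b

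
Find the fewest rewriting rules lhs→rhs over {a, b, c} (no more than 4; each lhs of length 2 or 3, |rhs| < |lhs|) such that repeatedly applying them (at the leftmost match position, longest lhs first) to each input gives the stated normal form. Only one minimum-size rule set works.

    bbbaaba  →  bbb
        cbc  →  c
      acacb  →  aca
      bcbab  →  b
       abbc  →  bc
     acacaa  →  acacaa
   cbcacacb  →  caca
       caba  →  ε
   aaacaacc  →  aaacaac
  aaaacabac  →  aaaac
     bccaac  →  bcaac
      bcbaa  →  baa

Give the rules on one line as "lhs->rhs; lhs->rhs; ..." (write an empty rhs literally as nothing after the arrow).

  | bbbaaba => bbbab => bbb
  | cbc => c
  | acacb => aca
  | bcbab => bab => b

ab->; aba->b; cb->; cc->c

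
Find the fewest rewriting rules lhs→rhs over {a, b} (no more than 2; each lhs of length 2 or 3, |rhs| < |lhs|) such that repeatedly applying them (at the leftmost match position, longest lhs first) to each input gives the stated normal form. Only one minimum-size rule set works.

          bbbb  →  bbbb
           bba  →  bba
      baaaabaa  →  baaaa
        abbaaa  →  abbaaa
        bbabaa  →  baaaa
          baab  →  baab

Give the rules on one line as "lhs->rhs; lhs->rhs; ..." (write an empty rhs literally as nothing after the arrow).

  | bbbb
  | bba
  | baaaabaa => baaaa
  | abbaaa

aba->; bab->aa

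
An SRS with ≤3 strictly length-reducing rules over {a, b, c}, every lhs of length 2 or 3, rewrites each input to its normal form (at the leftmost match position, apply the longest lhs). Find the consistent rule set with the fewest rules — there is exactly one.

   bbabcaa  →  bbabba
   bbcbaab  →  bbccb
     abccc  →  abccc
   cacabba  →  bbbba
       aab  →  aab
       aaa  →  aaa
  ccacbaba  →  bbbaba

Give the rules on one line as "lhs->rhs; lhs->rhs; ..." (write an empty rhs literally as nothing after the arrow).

  | bbabcaa => bbabba
  | bbcbaab => bbccb
  | abccc
  | cacabba => bcabba => bbbba

baa->c; ca->b; cbc->bb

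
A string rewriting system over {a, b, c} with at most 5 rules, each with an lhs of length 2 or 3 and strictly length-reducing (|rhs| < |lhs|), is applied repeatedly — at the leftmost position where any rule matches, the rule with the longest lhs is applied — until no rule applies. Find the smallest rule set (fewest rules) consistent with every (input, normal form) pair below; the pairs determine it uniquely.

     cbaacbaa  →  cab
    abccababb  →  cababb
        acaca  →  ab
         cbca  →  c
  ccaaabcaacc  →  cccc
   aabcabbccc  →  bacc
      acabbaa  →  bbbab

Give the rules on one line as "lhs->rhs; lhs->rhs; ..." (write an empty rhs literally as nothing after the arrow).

  | cbaacbaa => cabcbaa => caabaa => cbaa => cab
  | abccababb => aacababb => cababb
  | acaca => bbca => baa => ab
  | cbca => caa => c

aa->; aca->bb; baa->ab; bc->a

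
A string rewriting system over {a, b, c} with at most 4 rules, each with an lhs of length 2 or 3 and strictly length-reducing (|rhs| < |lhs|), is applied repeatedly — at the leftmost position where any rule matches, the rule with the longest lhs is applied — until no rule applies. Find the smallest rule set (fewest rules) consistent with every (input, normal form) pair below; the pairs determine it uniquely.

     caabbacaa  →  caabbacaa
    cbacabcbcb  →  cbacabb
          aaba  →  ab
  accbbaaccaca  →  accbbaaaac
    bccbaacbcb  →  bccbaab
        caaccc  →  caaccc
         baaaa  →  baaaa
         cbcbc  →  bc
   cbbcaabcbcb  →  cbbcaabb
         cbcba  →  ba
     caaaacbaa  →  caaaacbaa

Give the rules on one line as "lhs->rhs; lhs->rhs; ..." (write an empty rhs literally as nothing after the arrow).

  | caabbacaa
  | cbacabcbcb => cbacabb
  | aaba => ab
  | accbbaaccaca => accbbaaacca => accbbaaaac

aba->b; cbc->; cca->ac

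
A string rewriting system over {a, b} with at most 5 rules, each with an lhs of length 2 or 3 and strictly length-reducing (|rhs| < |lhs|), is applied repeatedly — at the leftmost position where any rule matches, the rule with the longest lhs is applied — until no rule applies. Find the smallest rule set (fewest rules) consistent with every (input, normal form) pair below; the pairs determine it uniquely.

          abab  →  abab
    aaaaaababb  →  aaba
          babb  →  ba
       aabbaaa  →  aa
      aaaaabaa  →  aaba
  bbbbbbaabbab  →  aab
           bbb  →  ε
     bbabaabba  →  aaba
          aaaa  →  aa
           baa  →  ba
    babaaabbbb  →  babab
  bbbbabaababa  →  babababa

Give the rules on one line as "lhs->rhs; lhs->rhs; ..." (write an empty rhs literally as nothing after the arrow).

aaa->aa; baa->ba; bb->a; bbb->

  | abab
  | aaaaaababb => aaaaababb => aaaababb => aaababb => aababb => aabaa => aaba
  | babb => baa => ba
  | aabbaaa => aaaaaa => aaaaa => aaaa => aaa => aa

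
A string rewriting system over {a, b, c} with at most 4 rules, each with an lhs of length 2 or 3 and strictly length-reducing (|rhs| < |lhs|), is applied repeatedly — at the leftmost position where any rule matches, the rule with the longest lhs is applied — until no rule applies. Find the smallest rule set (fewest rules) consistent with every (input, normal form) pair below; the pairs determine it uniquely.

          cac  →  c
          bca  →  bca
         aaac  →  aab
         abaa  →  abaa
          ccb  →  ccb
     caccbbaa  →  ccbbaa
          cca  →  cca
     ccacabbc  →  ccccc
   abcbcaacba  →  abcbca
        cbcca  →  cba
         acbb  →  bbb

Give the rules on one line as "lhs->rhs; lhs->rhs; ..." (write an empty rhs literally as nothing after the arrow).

  | cac => c
  | bca
  | aaac => aab
  | abaa

abb->cc; ac->b; bcc->b; cac->c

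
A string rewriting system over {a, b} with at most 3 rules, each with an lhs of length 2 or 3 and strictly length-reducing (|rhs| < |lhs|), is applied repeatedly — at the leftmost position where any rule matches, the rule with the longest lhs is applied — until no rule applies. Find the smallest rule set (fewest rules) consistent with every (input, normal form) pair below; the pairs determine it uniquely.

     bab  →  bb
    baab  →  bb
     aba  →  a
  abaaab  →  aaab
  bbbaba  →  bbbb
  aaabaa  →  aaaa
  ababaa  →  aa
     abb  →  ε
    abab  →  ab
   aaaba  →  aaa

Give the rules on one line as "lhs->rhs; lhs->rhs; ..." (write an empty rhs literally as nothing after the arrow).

  | bab => bb
  | baab => bab => bb
  | aba => a
  | abaaab => aaab

aba->a; abb->; ba->b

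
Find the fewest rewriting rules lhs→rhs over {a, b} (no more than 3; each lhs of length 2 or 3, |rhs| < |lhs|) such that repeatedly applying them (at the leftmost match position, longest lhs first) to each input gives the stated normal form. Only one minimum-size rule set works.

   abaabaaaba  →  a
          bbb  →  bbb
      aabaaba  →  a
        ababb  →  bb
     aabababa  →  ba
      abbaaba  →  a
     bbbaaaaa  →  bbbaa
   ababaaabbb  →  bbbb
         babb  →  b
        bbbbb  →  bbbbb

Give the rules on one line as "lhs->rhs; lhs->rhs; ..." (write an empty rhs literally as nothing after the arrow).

aaa->; aba->; abb->

  | abaabaaaba => abaaaba => aaba => a
  | bbb
  | aabaaba => aaba => a
  | ababb => bb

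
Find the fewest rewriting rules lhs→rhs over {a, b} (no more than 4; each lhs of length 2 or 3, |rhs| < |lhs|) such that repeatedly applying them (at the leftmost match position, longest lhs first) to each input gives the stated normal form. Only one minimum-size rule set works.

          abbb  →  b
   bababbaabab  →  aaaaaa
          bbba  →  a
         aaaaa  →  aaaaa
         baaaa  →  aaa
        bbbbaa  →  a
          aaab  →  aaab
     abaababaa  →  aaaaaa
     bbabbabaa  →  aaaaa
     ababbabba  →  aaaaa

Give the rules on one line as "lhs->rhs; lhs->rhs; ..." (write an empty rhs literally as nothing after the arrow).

  | abbb => b
  | bababbaabab => aaabbaabab => aaaabab => aaaaaa
  | bbba => a
  | aaaaa

abb->; ba->; bab->aa; bbb->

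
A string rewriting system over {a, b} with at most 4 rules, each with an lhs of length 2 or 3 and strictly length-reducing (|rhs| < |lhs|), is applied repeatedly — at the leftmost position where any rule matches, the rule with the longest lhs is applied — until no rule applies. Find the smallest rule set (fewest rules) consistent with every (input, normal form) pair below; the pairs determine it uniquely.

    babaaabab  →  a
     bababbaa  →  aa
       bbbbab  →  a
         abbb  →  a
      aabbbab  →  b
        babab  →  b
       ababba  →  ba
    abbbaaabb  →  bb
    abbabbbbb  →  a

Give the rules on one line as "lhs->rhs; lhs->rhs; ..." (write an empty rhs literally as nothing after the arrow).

ab->b; baa->aa; bab->a; bbb->a

  | babaaabab => aaaabab => aaabab => aabab => abab => bab => a
  | bababbaa => aabbaa => abbaa => bbaa => baa => aa
  | bbbbab => abab => bab => a
  | abbb => bbb => a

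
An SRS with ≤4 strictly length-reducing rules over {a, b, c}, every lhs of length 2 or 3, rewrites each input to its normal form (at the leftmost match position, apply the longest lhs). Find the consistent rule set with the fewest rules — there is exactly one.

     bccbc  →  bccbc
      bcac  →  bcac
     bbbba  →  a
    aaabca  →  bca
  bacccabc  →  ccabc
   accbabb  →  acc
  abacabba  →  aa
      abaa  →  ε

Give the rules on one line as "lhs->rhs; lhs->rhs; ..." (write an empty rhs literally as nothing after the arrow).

aaa->; abb->; ba->a; bac->

  | bccbc
  | bcac
  | bbbba => bbba => bba => ba => a
  | aaabca => bca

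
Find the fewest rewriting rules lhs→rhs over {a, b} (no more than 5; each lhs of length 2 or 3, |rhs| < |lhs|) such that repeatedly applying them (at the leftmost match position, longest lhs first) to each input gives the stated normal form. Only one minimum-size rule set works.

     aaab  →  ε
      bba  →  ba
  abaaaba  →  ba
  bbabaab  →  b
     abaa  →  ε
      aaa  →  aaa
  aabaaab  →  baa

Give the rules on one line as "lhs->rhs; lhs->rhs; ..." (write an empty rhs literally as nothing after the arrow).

  | aaab => aba => ab => ε
  | bba => ba
  | abaaaba => abaaba => ababa => abba => ba
  | bbabaab => babaab => babab => babb => bb => b

aab->ba; ab->; aba->ab; bb->b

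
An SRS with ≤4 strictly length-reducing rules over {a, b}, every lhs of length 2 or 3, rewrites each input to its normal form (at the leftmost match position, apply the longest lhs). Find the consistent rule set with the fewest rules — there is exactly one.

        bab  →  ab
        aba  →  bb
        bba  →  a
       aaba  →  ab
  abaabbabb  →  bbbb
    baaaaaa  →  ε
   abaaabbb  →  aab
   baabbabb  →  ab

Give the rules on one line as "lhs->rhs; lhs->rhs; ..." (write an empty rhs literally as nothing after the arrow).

  | bab => ab
  | aba => bb
  | bba => ba => a
  | aaba => abb => ab

aaa->; aba->bb; abb->ab; ba->a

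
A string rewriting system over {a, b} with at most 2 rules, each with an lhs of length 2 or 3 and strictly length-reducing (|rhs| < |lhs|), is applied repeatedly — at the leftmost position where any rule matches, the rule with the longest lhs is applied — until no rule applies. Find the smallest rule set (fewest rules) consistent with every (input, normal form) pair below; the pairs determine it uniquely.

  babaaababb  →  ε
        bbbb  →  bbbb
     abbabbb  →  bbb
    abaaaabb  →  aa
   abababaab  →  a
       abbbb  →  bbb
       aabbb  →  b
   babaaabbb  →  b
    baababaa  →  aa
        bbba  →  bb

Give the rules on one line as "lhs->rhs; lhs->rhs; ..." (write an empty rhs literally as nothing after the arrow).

ab->; ba->

  | babaaababb => baaababb => aababb => aabb => ab => ε
  | bbbb
  | abbabbb => babbb => bbb
  | abaaaabb => aaaabb => aaab => aa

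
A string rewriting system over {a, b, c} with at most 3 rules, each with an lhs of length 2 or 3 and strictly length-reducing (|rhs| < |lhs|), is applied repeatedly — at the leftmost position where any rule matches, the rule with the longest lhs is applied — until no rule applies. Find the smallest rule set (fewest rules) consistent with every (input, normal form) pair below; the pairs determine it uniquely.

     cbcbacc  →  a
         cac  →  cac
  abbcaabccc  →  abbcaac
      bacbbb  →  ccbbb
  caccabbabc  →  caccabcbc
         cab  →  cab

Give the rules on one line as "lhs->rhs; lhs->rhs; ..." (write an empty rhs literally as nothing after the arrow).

ba->c; ccc->a

  | cbcbacc => cbcccc => cbac => ccc => a
  | cac
  | abbcaabccc => abbcaaba => abbcaac
  | bacbbb => ccbbb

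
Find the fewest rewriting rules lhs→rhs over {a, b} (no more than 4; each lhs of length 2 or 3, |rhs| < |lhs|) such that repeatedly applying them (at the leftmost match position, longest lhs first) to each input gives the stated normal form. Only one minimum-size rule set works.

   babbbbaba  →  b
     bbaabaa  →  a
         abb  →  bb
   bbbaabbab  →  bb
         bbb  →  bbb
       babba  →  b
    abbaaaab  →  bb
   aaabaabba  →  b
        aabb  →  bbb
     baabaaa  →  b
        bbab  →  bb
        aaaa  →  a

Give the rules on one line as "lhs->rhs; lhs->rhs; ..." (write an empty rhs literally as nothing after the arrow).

  | babbbbaba => bbbbaba => bbabba => abbba => bbba => bab => b
  | bbaabaa => ababaa => babaa => baa => a
  | abb => bb
  | bbbaabbab => bababbab => babbab => bbab => abb => bb

aa->b; ab->b; ba->; bba->ab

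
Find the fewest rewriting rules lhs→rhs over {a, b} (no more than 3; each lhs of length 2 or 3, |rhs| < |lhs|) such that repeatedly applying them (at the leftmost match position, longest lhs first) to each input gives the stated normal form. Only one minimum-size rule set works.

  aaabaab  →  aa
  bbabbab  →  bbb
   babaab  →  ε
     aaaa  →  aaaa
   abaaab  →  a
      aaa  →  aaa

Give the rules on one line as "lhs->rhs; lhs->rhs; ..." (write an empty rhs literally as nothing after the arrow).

ab->; aba->; ba->

  | aaabaab => aaab => aa
  | bbabbab => bbbab => bbb
  | babaab => baab => ab => ε
  | aaaa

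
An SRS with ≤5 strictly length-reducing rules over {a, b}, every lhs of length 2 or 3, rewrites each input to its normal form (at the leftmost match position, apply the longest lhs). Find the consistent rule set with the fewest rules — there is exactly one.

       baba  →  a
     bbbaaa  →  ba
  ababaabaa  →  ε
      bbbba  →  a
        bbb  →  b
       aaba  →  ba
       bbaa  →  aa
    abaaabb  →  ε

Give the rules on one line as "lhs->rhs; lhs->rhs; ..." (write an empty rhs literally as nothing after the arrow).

ab->; aba->ba; baa->ab; bb->

  | baba => bba => a
  | bbbaaa => baaa => aba => ba
  | ababaabaa => babaabaa => bbaabaa => aabaa => abaa => baa => ab => ε
  | bbbba => bba => a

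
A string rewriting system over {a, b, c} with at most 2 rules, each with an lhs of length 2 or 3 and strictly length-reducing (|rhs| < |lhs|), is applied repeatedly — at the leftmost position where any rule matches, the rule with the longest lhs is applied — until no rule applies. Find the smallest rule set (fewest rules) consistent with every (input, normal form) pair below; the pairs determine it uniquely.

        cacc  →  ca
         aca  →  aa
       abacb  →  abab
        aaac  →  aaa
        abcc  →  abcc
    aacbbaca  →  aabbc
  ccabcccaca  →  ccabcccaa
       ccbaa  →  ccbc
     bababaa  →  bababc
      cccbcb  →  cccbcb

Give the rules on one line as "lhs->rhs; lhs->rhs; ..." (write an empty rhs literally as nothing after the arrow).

ac->a; baa->bc

  | cacc => cac => ca
  | aca => aa
  | abacb => abab
  | aaac => aaa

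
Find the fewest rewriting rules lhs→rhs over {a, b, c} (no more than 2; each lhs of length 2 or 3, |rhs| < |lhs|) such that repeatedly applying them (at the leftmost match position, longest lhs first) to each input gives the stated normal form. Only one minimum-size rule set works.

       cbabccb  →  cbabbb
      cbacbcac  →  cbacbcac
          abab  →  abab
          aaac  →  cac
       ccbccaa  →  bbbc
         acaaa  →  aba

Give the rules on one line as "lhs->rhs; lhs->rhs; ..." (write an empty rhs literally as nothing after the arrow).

aa->c; cc->b

  | cbabccb => cbabbb
  | cbacbcac
  | abab
  | aaac => cac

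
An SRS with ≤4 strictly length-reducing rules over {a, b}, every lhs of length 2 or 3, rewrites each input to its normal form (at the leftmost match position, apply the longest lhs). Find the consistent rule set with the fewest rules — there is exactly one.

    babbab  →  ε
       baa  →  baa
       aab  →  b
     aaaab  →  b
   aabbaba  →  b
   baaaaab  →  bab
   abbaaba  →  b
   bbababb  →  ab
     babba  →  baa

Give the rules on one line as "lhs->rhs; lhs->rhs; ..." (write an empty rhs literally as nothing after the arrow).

aab->b; aba->b; bb->; bbb->ab

  | babbab => baab => bb => ε
  | baa
  | aab => b
  | aaaab => aab => b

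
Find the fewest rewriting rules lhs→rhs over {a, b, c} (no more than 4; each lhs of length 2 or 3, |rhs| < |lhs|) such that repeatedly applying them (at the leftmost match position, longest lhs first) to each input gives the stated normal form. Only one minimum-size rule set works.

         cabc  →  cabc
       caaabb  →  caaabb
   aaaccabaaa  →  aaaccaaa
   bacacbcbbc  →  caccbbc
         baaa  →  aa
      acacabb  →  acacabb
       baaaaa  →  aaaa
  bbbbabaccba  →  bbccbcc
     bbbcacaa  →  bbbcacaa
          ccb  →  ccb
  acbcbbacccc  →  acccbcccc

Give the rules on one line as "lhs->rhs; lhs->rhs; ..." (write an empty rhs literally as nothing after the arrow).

acb->ac; ba->; bba->cb

  | cabc
  | caaabb
  | aaaccabaaa => aaaccaaa
  | bacacbcbbc => cacbcbbc => caccbbc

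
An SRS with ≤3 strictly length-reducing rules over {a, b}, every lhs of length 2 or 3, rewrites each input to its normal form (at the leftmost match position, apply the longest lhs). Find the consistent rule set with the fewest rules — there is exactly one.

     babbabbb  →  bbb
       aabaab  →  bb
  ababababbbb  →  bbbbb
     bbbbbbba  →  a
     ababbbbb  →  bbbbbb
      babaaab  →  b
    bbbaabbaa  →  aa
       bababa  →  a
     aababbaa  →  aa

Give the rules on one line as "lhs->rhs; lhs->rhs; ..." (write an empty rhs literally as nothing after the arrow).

ab->b; aba->b; ba->a

  | babbabbb => abbabbb => bbabbb => babbb => abbb => bbb
  | aabaab => abab => bb
  | ababababbbb => bbababbbb => bababbbb => ababbbb => bbbbb
  | bbbbbbba => bbbbbba => bbbbba => bbbba => bbba => bba => ba => a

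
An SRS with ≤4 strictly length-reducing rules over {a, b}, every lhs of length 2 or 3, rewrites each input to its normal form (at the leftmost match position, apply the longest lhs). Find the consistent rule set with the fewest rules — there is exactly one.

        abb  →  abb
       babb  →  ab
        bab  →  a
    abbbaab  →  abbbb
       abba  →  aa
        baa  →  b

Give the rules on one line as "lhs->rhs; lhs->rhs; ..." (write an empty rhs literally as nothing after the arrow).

  | abb
  | babb => ab
  | bab => a
  | abbbaab => abbbb

ba->a; baa->b; bab->a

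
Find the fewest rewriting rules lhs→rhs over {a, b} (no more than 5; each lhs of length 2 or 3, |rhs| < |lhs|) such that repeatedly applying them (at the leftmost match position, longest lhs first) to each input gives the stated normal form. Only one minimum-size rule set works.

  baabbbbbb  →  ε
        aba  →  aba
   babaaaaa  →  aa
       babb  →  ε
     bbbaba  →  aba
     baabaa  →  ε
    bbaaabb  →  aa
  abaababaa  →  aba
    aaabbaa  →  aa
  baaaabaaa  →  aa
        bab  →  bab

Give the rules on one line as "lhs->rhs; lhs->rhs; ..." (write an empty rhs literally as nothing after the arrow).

  | baabbbbbb => bbbbbb => bbb => ε
  | aba
  | babaaaaa => baaaa => aa
  | babb => baa => ε

aaa->aa; baa->; bb->a; bbb->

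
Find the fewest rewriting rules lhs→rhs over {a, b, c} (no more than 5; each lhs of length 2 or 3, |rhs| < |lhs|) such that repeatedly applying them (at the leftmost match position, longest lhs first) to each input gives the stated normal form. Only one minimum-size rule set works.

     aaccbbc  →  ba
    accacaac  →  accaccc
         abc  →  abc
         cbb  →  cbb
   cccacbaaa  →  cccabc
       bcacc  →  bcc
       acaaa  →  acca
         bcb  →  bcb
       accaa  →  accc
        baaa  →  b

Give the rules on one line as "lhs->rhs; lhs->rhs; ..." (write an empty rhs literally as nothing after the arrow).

  | aaccbbc => cccbbc => cbc => ba
  | accacaac => accaccc
  | abc
  | cbb

aa->c; bca->b; cbc->ba; ccb->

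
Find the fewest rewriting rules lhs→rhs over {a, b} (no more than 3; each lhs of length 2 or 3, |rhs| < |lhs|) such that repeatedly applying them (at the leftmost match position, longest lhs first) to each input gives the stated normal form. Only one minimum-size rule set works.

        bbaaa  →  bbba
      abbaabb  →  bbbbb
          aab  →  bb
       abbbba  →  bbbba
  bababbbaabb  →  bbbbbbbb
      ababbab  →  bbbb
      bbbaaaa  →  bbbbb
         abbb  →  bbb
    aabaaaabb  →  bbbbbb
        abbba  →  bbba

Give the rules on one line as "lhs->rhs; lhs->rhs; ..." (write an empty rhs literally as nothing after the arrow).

  | bbaaa => bbba
  | abbaabb => bbaabb => bbbbb
  | aab => bb
  | abbbba => bbbba

aa->b; ab->b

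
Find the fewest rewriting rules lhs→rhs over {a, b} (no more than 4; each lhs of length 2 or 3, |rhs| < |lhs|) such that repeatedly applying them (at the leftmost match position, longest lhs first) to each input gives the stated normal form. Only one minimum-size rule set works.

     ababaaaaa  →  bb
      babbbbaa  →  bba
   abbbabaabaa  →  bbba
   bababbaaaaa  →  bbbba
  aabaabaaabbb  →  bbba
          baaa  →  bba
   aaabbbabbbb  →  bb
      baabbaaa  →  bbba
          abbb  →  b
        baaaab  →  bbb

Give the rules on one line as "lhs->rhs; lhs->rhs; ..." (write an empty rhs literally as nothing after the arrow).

aa->b; aab->aa; abb->; bab->ba

  | ababaaaaa => abaaaaaa => abbaaaa => aaaa => baa => bb
  | babbbbaa => babbbaa => babbaa => babaa => baaa => bba
  | abbbabaabaa => babaabaa => baaabaa => bbabaa => bbaaa => bbba
  | bababbaaaaa => baabbaaaaa => baabaaaaa => baaaaaaa => bbaaaaa => bbbaaa => bbbba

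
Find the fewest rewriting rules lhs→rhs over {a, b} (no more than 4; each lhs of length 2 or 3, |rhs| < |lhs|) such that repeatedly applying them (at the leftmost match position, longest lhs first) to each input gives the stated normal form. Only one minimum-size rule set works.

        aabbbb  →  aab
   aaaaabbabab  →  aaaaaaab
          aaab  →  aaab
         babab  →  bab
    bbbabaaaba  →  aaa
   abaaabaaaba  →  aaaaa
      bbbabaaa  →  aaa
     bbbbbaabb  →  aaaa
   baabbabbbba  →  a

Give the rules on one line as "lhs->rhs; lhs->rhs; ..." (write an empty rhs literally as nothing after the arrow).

aba->a; baa->b; bb->a; bbb->

  | aabbbb => aab
  | aaaaabbabab => aaaaaaabab => aaaaaaab
  | aaab
  | babab => bab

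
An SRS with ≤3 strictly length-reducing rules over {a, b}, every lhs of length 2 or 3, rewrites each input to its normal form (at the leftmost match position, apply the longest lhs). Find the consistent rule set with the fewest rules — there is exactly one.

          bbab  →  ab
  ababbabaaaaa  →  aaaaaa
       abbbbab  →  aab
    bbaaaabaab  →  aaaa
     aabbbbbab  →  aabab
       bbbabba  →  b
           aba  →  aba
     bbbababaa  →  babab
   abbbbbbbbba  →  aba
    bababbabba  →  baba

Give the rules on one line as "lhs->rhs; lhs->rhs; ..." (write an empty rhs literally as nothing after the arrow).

baa->b; bb->

  | bbab => ab
  | ababbabaaaaa => abaabaaaaa => abbaaaaa => aaaaaa
  | abbbbab => abbab => aab
  | bbaaaabaab => aaaabaab => aaaabb => aaaa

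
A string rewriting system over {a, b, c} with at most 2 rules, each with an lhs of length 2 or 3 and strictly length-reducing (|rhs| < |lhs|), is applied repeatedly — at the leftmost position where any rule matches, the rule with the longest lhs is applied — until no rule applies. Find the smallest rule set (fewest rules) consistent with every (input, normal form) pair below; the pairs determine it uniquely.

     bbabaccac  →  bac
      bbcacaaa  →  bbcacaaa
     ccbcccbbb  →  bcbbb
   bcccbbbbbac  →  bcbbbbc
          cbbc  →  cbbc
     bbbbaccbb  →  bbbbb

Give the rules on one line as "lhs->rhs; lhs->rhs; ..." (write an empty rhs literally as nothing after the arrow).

  | bbabaccac => bbaccac => bccac => bac
  | bbcacaaa
  | ccbcccbbb => bcccbbb => bcbbb
  | bcccbbbbbac => bcbbbbbac => bcbbbbc

bba->b; cc->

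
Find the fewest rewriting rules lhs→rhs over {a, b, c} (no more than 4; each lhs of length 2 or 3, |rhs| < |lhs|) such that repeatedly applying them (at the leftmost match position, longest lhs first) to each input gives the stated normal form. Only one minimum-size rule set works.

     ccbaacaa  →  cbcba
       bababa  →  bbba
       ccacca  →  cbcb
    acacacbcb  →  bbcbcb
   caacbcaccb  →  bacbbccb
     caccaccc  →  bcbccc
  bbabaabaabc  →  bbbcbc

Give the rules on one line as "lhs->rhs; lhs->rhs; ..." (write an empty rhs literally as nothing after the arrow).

  | ccbaacaa => ccaccaa => cbccaa => cbcba
  | bababa => bbaba => bbba
  | ccacca => cbcca => cbcb
  | acacacbcb => abcacbcb => bcacbcb => bbcbcb

ab->b; baa->ac; ca->b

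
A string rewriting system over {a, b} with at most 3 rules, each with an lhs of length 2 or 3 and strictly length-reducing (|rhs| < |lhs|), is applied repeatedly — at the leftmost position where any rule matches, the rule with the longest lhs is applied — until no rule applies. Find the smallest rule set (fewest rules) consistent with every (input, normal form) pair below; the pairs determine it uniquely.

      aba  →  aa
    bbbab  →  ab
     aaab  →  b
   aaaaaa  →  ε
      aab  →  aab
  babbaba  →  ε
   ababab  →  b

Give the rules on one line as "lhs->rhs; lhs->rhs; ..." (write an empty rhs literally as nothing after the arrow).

  | aba => aa
  | bbbab => bbab => bab => ab
  | aaab => b
  | aaaaaa => aaa => ε

aaa->; ba->a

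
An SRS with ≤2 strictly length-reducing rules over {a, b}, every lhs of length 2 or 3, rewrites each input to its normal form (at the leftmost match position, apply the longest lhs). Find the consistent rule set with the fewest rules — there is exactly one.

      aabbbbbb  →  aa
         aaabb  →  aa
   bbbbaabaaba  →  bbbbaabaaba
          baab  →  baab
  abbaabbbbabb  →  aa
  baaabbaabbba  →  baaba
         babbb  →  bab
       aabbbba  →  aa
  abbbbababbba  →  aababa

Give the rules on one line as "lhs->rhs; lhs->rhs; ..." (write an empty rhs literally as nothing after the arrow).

aaa->aa; abb->a

  | aabbbbbb => aabbbb => aabb => aa
  | aaabb => aabb => aa
  | bbbbaabaaba
  | baab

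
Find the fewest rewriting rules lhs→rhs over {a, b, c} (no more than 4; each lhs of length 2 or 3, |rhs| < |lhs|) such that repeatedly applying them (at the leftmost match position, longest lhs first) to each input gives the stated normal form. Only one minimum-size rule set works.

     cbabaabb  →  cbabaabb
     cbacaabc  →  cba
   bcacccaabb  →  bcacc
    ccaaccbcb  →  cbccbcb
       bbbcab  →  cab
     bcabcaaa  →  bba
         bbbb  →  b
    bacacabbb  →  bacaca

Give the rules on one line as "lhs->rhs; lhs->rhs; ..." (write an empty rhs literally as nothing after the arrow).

abc->; bbb->; bbc->; caa->b

  | cbabaabb
  | cbacaabc => cbabbc => cba
  | bcacccaabb => bcaccbbb => bcacc
  | ccaaccbcb => cbccbcb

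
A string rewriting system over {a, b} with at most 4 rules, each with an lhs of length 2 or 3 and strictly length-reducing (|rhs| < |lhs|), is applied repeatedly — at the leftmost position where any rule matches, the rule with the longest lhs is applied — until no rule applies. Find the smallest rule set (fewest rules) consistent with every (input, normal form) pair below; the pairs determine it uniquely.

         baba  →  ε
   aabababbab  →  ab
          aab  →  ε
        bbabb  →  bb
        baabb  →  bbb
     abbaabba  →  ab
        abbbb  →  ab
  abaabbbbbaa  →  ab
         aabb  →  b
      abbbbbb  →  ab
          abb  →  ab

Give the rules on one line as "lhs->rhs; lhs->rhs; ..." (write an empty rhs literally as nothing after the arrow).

  | baba => bba => ε
  | aabababbab => ababbab => abbbab => abbab => abab => abb => ab
  | aab => ε
  | bbabb => bb

aab->; abb->ab; ba->b; bba->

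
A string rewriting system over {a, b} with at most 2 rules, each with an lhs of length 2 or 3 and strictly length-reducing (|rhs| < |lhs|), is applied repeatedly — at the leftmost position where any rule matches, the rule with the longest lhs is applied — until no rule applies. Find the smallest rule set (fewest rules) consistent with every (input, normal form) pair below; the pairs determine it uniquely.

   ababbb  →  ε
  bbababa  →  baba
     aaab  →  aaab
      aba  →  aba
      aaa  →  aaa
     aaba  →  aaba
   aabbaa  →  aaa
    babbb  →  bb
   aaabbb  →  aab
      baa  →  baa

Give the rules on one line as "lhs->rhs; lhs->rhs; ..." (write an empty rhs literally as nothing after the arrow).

  | ababbb => abb => ε
  | bbababa => baba
  | aaab
  | aba

abb->; bba->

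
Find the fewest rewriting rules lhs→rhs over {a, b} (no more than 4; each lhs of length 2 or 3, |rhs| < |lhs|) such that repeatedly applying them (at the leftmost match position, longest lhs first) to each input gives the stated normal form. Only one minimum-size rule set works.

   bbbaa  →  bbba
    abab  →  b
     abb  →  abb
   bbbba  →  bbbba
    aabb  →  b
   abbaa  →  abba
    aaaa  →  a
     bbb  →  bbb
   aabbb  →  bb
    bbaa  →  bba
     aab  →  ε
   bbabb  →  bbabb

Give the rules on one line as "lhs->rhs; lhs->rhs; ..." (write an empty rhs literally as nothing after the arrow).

aa->a; aab->; aba->

  | bbbaa => bbba
  | abab => b
  | abb
  | bbbba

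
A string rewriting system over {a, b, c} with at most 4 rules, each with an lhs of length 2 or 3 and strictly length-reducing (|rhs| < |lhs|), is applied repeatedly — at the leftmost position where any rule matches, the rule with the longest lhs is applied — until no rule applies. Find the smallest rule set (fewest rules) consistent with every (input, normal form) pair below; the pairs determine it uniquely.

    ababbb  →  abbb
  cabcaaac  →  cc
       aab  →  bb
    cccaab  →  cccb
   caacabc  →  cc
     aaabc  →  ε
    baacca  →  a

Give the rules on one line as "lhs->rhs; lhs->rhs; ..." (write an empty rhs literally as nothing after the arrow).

  | ababbb => abbb
  | cabcaaac => cbcaaac => caaac => caac => cac => cc
  | aab => bb
  | cccaab => cccab => cccb

aa->b; bab->b; bc->; ca->c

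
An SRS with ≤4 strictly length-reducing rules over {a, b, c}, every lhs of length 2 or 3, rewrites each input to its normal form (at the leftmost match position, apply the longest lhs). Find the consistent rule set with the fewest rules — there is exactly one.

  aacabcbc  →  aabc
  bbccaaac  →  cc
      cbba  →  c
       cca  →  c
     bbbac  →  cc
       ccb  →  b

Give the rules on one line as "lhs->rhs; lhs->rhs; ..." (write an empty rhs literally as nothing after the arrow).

ba->c; bb->b; ca->; cb->b

  | aacabcbc => aabcbc => aabbc => aabc
  | bbccaaac => bccaaac => bcaac => bac => cc
  | cbba => bba => ba => c
  | cca => c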